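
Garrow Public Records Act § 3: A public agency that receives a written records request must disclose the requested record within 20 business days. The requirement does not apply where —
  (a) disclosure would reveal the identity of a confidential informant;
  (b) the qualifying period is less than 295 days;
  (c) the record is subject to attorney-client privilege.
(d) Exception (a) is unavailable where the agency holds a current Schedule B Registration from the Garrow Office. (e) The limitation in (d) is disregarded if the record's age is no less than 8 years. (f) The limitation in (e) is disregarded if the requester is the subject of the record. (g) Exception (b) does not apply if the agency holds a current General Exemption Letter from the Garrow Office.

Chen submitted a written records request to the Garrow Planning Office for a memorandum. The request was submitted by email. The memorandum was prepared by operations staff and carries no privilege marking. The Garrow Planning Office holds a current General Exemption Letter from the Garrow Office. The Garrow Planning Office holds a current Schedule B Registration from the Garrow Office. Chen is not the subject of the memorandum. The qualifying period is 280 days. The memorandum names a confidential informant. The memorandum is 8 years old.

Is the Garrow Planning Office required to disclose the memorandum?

No — exception (a) applies; the Garrow Planning Office is not required to disclose the memorandum.

Exception (a): the memorandum names a confidential informant — every condition holds. As to paragraphs (d)–(f): (d) is triggered (a current Schedule B Registration is held), but is itself disapplied by (e): (e) operates — the record's age is 8 years, meeting the 8 years threshold. (f), which would lift (e), does not operate here — Chen is not the subject of the memorandum. So (a) applies.
All of (b)'s requirements are met (the qualifying period is 280 days, less than the 295 days limit). But applying paragraph (g): (g) operates — a current General Exemption Letter is held. Exception (b) does not apply.
Exception (c) fails — the memorandum carries no privilege marking.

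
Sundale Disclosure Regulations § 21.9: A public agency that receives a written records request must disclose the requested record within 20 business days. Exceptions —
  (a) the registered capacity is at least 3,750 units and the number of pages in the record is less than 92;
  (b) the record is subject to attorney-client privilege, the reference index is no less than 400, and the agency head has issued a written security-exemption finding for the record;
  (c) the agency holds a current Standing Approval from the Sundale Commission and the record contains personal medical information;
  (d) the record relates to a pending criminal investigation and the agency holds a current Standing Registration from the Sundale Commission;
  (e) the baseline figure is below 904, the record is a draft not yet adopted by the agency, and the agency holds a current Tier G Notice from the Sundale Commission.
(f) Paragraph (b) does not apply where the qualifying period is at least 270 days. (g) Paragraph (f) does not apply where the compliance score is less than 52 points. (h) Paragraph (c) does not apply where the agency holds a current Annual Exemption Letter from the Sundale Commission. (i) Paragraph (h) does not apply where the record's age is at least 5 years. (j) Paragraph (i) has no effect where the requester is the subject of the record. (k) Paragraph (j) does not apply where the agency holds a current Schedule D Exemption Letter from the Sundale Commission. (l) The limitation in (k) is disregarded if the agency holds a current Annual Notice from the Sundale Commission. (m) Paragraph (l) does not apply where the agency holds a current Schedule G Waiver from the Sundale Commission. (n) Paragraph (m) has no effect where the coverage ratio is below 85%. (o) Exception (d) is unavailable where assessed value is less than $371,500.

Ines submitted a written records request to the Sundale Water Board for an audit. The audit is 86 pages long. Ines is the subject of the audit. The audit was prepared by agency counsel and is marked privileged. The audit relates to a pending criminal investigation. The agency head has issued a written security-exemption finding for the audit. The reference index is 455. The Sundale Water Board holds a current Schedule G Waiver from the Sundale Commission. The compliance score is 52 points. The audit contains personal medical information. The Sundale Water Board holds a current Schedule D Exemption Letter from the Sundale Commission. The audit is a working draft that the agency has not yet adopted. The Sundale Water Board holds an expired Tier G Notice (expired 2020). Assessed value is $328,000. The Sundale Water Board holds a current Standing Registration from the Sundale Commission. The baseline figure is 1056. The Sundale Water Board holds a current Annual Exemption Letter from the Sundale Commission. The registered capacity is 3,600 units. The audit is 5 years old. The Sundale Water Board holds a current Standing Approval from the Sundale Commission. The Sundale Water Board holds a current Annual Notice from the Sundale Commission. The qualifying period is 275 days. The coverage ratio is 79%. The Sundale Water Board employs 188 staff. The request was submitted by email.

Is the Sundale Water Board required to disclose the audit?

Exception (a) fails — the registered capacity is 3,600 units, short of 3,750 units.
Exception (b): the audit is privileged; the reference index is 455, meeting the 400 threshold; a written security-exemption finding has been issued — every condition holds. But applying paragraphs (f)–(g): (f) operates against (b): the qualifying period is 275 days, meeting the 270 days threshold. (g), which would lift (f), is inapplicable — the compliance score is 52 points, not less than 52 points. Exception (b) does not apply.
All of (c)'s requirements are met (a current Standing Approval is held; the audit contains personal medical information). But: (h) operates against (c): a current Annual Exemption Letter is held. (i) would limit (h) — the record's age is 5 years, meeting the 5 years threshold — but (j) sets (i) aside: (j) operates against (i): Ines is the subject of the audit. (k) applies (a current Schedule D Exemption Letter is held), but yields to (l): (l) operates against (k): a current Annual Notice is held. (m) would limit (l) — a current Schedule G Waiver is held — but (n) sets (m) aside: (n) operates against (m): the coverage ratio is 79%, below the 85% limit. (c) is therefore removed.
Exception (d): the audit relates to a pending investigation; a current Standing Registration is held — every condition holds. However, paragraph (o) must be considered: (o) operates against (d): assessed value is $328,000, less than the $371,500 limit. (d) is therefore removed.
Exception (e) requires that the baseline figure is below 904; but the baseline figure is 1,056, not below 904, so (e) is unavailable.
No exception displaces § 21.9.

Yes — the Sundale Water Board must disclose the audit.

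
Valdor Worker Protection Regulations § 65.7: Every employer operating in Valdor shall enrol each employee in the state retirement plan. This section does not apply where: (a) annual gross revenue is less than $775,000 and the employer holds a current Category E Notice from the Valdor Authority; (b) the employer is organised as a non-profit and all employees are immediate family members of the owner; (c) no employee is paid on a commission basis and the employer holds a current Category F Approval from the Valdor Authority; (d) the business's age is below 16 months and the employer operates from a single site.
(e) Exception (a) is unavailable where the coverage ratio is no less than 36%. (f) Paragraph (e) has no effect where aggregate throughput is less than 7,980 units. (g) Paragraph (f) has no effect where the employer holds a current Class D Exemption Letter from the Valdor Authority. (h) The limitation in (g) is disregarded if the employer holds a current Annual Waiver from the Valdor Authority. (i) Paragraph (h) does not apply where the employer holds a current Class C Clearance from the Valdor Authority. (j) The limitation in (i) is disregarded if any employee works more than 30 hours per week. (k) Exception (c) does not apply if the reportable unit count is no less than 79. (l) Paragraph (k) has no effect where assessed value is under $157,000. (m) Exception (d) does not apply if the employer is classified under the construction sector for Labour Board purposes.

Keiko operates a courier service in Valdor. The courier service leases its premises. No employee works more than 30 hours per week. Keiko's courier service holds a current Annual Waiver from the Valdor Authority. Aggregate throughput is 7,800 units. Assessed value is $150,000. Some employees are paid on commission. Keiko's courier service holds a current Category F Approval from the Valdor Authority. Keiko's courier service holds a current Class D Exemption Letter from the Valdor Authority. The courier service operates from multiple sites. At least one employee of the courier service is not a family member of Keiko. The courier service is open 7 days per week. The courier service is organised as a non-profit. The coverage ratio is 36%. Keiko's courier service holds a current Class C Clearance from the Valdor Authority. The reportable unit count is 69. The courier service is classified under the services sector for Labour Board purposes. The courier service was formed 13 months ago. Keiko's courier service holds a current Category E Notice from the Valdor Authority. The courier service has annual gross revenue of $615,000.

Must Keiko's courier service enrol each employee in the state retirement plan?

All of (a)'s requirements are met (annual gross revenue is $615,000, less than the $775,000 limit; a current Category E Notice is held). Turning to paragraphs (e)–(j): (e) operates against (a): the coverage ratio is 36%, meeting the 36% threshold. (f) is triggered (aggregate throughput is 7,800 units, less than the 7,980 units limit), but is set aside by (g): (g) operates — a current Class D Exemption Letter is held. (h) would limit (g) — a current Annual Waiver is held — but (i) sets (h) aside: (i) applies — a current Class C Clearance is held. (j), which would lift (i), is not triggered — no employee exceeds 30 hours/week. (a) is therefore removed.
Exception (b) fails — at least one employee is not a family member.
Exception (c) does not apply: some employees are paid on commission.
Exception (d) requires that the employer operates from a single site; but the employer operates from multiple sites, so (d) is unavailable.
None of the exceptions is available; § 65.7 applies in full.

Yes — Keiko's courier service must enrol each employee in the state retirement plan.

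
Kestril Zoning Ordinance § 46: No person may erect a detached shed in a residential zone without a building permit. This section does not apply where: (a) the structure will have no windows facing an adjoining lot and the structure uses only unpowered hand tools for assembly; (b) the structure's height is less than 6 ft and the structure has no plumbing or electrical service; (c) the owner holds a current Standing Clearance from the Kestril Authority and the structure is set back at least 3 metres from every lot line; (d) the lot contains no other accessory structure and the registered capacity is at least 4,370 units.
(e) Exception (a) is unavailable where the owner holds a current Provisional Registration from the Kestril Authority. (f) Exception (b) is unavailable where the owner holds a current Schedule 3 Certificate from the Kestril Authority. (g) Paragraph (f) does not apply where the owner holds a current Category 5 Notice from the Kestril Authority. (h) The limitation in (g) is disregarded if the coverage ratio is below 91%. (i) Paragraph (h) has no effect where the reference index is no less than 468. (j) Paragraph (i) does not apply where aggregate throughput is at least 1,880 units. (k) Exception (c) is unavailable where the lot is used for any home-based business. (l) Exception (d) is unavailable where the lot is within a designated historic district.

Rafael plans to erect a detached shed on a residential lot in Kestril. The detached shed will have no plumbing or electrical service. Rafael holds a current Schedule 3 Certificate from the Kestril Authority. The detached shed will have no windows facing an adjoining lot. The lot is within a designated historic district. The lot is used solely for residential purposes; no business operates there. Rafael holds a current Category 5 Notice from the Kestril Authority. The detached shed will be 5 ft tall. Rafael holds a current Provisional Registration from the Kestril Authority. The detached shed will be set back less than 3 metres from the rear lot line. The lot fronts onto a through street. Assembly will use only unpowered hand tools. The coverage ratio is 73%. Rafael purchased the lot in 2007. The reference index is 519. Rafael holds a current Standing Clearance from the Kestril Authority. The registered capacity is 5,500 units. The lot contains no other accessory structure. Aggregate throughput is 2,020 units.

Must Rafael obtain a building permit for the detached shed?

Exception (a) is satisfied on its face — no windows face an adjoining lot; assembly uses only hand tools. But: (e) operates — a current Provisional Registration is held. Exception (a) does not apply.
All of (b)'s requirements are met (the structure's height is 5 ft, less than the 6 ft limit; there is no plumbing or electrical service). But applying paragraphs (f)–(j): (f) operates against (b): a current Schedule 3 Certificate is held. (g) would limit (f) — a current Category 5 Notice is held — but (h) sets (g) aside: (h) operates against (g): the coverage ratio is 73%, below the 91% limit. (i) would limit (h) — the reference index is 519, meeting the 468 threshold — but (j) sets (i) aside: (j) operates against (i): aggregate throughput is 2,020 units, meeting the 1,880 units threshold. So (b) is unavailable.
Exception (c) requires that the structure is set back at least 3 metres from every lot line; but the rear setback is under 3 m, so (c) is unavailable.
Exception (d) is satisfied on its face — the lot has no other accessory structure; the registered capacity is 5,500 units, meeting the 4,370 units threshold. However, paragraph (l) must be considered: (l) operates against (d): the lot is in a historic district. Exception (d) does not apply.
Every exception is unavailable, so the rule governs.

Yes — Rafael must obtain a building permit.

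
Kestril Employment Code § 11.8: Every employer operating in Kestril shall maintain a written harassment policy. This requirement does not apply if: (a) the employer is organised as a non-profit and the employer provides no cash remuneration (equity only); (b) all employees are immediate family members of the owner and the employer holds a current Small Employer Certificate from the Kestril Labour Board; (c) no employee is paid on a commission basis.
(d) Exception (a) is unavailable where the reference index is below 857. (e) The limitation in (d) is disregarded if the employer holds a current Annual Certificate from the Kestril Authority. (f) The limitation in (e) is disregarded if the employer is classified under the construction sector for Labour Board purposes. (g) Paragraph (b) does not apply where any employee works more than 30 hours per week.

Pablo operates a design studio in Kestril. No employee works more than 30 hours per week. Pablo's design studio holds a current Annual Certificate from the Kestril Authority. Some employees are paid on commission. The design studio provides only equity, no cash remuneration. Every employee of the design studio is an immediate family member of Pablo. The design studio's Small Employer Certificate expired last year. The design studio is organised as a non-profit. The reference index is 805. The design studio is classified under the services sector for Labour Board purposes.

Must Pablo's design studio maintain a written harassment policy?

Exception (a) is satisfied on its face — the employer is a non-profit; remuneration is equity-only. As to paragraphs (d)–(f): (d) is triggered (the reference index is 805, below the 857 limit), but yields to (e): (e) is engaged — a current Annual Certificate is held. (f), which would lift (e), does not operate here — the design studio is classified under the services sector. (a) remains available.
Exception (b) requires that the employer holds a current Small Employer Certificate from the Kestril Labour Board; but the Small Employer Certificate has expired, so (b) is unavailable.
Exception (c) does not apply: some employees are paid on commission.

No — exception (a) applies; Pablo's design studio is not required to maintain a written harassment policy.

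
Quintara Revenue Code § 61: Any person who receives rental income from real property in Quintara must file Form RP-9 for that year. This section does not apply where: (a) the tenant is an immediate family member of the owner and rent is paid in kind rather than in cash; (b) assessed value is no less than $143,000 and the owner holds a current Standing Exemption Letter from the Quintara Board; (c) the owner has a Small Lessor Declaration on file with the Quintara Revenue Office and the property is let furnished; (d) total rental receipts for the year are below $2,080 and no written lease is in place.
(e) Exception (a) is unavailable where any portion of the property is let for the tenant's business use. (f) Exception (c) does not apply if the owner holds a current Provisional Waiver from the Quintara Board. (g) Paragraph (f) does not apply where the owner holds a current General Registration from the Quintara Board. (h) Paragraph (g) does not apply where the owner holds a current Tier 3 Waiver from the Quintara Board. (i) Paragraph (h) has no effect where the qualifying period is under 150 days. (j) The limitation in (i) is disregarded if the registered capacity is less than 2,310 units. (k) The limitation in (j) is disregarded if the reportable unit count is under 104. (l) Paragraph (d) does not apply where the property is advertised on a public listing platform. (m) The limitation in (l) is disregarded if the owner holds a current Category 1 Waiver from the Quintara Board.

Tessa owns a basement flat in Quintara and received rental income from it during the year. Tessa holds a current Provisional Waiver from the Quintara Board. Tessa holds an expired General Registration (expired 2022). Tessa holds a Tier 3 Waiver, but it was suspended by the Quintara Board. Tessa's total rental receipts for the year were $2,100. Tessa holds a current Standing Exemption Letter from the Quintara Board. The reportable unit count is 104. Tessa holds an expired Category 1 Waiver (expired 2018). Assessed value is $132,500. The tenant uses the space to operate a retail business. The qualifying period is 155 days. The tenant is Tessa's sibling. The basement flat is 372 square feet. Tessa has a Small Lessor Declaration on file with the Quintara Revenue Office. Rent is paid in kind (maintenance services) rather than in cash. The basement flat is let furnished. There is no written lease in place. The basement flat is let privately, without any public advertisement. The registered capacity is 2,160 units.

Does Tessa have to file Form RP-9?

All of (a)'s requirements are met (the tenant is an immediate family member; rent is paid in kind). However, paragraph (e) must be considered: (e) operates — the space is let for business use. (a) is therefore removed.
Exception (b) requires that assessed value is no less than $143,000; but assessed value is $132,500, short of $143,000, so (b) is unavailable.
Exception (c): a Small Lessor Declaration is on file; the property is let furnished — every condition holds. Turning to paragraphs (f)–(k): (f) operates against (c): a current Provisional Waiver is held. (g) does not operate here (the General Registration is not current), so (f) stands. Exception (c) does not apply.
Exception (d) fails — total rental receipts for the year are $2,100, not below $2,080.
No exception applies. The general rule governs.

Yes — Tessa must file Form RP-9.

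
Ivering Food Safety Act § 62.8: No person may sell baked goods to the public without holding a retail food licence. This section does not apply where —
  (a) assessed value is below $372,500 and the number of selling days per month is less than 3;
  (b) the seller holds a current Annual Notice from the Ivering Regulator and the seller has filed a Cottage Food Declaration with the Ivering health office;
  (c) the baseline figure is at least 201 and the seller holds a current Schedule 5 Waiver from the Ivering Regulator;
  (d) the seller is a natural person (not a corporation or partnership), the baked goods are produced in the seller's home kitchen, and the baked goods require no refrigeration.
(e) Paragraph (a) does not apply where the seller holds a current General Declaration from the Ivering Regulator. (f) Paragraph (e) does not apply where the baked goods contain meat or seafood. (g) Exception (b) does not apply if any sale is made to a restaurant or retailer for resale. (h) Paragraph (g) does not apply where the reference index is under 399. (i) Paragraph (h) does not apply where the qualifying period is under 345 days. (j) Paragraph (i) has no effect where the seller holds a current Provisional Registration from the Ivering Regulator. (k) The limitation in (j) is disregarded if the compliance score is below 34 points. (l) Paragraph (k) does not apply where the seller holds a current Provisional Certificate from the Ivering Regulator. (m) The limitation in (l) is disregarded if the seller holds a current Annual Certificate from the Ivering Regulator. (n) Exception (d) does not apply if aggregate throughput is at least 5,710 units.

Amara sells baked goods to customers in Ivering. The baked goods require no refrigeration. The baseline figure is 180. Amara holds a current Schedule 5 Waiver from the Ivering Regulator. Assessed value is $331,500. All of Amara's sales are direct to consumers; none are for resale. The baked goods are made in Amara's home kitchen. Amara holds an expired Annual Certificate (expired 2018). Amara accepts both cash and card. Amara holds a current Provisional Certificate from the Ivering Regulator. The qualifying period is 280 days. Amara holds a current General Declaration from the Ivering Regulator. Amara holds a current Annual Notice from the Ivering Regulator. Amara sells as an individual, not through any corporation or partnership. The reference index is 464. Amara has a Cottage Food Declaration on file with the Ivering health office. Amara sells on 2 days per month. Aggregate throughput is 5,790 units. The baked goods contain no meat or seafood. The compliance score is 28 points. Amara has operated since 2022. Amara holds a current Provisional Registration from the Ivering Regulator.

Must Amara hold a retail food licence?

Exception (a) is satisfied on its face — assessed value is $331,500, below the $372,500 limit; the number of selling days per month is 2, less than the 3 limit. Turning to paragraphs (e)–(f): (e) operates against (a): a current General Declaration is held. (f) does not operate here (the baked goods contain no meat or seafood), so (e) stands. (a) is therefore removed.
All of (b)'s requirements are met (a current Annual Notice is held; a Cottage Food Declaration is on file). Applying paragraphs (g)–(m): (g), which would limit (b), is not triggered: no sales are for resale. (b) remains available.
Exception (c) fails — the baseline figure is 180, short of 201.
All of (d)'s requirements are met (the seller is a natural person; the baked goods are home-kitchen produced; the baked goods are shelf-stable). But: (n) is triggered — aggregate throughput is 5,790 units, meeting the 5,710 units threshold. So (d) is unavailable.

No — exception (b) applies; Amara is not required to hold a retail food licence.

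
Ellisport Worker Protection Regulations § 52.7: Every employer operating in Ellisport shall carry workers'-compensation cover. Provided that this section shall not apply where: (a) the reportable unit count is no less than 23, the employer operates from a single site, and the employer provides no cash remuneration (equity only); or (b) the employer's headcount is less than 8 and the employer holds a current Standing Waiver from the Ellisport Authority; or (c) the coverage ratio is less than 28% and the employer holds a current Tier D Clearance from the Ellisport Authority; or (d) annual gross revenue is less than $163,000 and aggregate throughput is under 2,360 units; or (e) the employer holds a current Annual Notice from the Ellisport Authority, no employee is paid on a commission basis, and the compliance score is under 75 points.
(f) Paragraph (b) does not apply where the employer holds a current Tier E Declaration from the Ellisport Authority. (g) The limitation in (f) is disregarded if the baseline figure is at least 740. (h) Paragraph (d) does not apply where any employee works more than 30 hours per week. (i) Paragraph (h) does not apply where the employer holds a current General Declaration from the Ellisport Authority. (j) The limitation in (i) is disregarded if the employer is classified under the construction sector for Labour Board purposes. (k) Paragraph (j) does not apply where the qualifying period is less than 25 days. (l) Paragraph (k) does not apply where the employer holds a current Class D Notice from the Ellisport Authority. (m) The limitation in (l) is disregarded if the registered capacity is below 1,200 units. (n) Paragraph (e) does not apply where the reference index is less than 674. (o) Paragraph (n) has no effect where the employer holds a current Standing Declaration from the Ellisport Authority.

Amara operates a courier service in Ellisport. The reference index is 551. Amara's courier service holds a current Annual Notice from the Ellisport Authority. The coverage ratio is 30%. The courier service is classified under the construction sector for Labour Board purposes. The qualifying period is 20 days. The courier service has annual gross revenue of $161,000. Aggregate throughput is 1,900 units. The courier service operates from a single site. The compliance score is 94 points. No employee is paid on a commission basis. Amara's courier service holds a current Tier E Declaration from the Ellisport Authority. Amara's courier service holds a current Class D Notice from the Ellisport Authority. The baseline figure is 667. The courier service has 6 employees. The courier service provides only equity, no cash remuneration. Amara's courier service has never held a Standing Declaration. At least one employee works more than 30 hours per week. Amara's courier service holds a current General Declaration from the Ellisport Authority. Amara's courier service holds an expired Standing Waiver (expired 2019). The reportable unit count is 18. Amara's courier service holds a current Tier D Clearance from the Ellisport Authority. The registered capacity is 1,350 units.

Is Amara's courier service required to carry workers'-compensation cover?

Exception (a) does not apply: the reportable unit count is 18, short of 23.
Exception (b) requires that the employer holds a current Standing Waiver from the Ellisport Authority; but no current Standing Waiver is held, so (b) is unavailable.
Exception (c) does not apply: the coverage ratio is 30%, not less than 28%.
All of (d)'s requirements are met (annual gross revenue is $161,000, less than the $163,000 limit; aggregate throughput is 1,900 units, under the 2,360 units limit). But applying paragraphs (h)–(m): (h) operates against (d): at least one employee exceeds 30 hours/week. (i) would limit (h) — a current General Declaration is held — but (j) sets (i) aside: (j) operates against (i): the courier service is classified under the construction sector. (k) is engaged (the qualifying period is 20 days, less than the 25 days limit), but is overridden by (l): (l) operates against (k): a current Class D Notice is held. (m), which would lift (l), is not triggered — the registered capacity is 1,350 units, not below 1,200 units. So (d) is unavailable.
Exception (e) does not apply: the compliance score is 94 points, not under 75 points.
None of the exceptions is available; § 52.7 applies in full.

Yes — Amara's courier service must carry workers'-compensation cover.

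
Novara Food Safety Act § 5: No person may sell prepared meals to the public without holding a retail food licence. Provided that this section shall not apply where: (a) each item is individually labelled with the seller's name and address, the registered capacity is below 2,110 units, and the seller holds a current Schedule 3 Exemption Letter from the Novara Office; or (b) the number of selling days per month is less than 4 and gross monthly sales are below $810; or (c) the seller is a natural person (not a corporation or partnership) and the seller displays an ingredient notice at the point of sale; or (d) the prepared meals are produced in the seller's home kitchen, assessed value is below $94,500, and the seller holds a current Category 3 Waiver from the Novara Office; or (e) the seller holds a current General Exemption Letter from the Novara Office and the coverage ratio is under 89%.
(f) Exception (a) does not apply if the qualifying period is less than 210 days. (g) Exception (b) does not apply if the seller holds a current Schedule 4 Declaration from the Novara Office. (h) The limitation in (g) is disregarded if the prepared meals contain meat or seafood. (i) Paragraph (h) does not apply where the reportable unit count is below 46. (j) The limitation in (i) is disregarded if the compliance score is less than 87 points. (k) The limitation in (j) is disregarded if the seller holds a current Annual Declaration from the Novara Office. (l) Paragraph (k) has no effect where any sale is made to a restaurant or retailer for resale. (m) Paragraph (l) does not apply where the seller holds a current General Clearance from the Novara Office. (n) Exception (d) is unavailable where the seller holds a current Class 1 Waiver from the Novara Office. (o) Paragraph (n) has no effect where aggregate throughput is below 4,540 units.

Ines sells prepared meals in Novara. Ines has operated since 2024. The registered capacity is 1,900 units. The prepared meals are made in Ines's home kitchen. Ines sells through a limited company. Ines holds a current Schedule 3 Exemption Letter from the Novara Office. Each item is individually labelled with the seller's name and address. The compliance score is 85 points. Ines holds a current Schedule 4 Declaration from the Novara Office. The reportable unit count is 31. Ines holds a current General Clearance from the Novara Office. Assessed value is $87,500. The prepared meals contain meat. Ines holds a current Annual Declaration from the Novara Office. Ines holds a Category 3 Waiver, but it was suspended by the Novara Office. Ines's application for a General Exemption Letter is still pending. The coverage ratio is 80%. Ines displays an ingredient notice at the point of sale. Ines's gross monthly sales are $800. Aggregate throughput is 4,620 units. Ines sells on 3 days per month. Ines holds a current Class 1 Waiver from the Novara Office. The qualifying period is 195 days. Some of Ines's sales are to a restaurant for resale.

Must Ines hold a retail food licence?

Exception (a) is satisfied on its face — items are individually labelled; the registered capacity is 1,900 units, below the 2,110 units limit; a current Schedule 3 Exemption Letter is held. However, paragraph (f) must be considered: (f) operates — the qualifying period is 195 days, less than the 210 days limit. So (a) is unavailable.
Exception (b): the number of selling days per month is 3, less than the 4 limit; gross monthly sales are $800, below the $810 limit — every condition holds. But applying paragraphs (g)–(m): (g) is triggered — a current Schedule 4 Declaration is held. (h) is engaged (the prepared meals contain meat), but is displaced by (i): (i) is triggered — the reportable unit count is 31, below the 46 limit. (j) is triggered (the compliance score is 85 points, less than the 87 points limit), but is itself disapplied by (k): (k) operates — a current Annual Declaration is held. (l) would limit (k) — some sales are to a restaurant for resale — but (m) sets (l) aside: (m) operates against (l): a current General Clearance is held. So (b) is unavailable.
Exception (c) fails — the seller operates through a limited company.
Exception (d) requires that the seller holds a current Category 3 Waiver from the Novara Office; but no current Category 3 Waiver is held, so (d) is unavailable.
Exception (e) does not apply: no current General Exemption Letter is held.
Every exception is unavailable, so the rule governs.

Yes — Ines must hold a retail food licence.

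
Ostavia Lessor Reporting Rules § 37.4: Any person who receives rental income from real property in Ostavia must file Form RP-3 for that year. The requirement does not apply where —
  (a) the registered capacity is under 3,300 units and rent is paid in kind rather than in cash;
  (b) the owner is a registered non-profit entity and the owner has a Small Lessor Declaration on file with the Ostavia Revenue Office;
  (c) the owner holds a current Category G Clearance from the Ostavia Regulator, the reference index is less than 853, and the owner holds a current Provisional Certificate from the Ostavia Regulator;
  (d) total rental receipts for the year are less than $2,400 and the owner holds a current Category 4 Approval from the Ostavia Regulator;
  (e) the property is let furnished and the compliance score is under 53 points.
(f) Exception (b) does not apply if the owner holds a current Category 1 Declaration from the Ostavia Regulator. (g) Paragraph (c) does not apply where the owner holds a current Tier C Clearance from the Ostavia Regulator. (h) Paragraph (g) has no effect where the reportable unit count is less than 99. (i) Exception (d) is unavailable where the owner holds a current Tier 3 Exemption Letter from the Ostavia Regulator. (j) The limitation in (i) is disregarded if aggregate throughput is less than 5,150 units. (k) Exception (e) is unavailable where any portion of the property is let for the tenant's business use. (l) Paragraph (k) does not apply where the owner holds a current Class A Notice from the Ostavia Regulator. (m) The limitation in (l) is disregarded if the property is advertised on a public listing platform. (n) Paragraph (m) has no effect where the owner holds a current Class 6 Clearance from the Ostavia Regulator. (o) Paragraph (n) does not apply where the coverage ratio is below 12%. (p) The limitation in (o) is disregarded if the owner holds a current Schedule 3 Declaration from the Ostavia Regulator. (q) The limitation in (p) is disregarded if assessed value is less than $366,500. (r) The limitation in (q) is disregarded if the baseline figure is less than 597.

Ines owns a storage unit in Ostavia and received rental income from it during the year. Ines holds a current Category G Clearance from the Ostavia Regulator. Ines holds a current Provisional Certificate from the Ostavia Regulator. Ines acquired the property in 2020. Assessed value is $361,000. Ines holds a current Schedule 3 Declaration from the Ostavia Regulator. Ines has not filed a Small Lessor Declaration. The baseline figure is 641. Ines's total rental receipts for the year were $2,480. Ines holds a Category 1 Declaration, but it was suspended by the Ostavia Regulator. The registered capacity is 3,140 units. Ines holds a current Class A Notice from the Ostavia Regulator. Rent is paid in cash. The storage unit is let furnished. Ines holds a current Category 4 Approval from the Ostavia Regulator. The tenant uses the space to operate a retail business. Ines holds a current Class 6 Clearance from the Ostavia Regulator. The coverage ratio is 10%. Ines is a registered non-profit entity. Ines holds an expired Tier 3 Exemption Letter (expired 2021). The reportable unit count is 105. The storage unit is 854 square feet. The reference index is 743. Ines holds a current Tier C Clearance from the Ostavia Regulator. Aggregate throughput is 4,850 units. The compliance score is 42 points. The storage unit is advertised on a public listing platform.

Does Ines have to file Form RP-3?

Exception (a) requires that rent is paid in kind rather than in cash; but rent is paid in cash, so (a) is unavailable.
Exception (b) does not apply: no Small Lessor Declaration is on file.
All of (c)'s requirements are met (a current Category G Clearance is held; the reference index is 743, less than the 853 limit; a current Provisional Certificate is held). Turning to paragraphs (g)–(h): (g) operates against (c): a current Tier C Clearance is held. (h), which would lift (g), is not engaged — the reportable unit count is 105, not less than 99. Exception (c) does not apply.
Exception (d) requires that total rental receipts for the year are less than $2,400; but total rental receipts for the year are $2,480, not less than $2,400, so (d) is unavailable.
Exception (e)'s conditions are all satisfied: the property is let furnished; the compliance score is 42 points, under the 53 points limit. However, paragraphs (k)–(r) must be considered: (k) operates against (e): the space is let for business use. (l) would limit (k) — a current Class A Notice is held — but (m) sets (l) aside: (m) operates against (l): the property is publicly advertised. (n) would limit (m) — a current Class 6 Clearance is held — but (o) sets (n) aside: (o) is engaged — the coverage ratio is 10%, below the 12% limit. (p) would limit (o) — a current Schedule 3 Declaration is held — but (q) sets (p) aside: (q) operates against (p): assessed value is $361,000, less than the $366,500 limit. (r) does not operate here (the baseline figure is 641, not less than 597), so (q) stands. So (e) is unavailable.
No exception displaces § 37.4.

Yes — Ines must file Form RP-3.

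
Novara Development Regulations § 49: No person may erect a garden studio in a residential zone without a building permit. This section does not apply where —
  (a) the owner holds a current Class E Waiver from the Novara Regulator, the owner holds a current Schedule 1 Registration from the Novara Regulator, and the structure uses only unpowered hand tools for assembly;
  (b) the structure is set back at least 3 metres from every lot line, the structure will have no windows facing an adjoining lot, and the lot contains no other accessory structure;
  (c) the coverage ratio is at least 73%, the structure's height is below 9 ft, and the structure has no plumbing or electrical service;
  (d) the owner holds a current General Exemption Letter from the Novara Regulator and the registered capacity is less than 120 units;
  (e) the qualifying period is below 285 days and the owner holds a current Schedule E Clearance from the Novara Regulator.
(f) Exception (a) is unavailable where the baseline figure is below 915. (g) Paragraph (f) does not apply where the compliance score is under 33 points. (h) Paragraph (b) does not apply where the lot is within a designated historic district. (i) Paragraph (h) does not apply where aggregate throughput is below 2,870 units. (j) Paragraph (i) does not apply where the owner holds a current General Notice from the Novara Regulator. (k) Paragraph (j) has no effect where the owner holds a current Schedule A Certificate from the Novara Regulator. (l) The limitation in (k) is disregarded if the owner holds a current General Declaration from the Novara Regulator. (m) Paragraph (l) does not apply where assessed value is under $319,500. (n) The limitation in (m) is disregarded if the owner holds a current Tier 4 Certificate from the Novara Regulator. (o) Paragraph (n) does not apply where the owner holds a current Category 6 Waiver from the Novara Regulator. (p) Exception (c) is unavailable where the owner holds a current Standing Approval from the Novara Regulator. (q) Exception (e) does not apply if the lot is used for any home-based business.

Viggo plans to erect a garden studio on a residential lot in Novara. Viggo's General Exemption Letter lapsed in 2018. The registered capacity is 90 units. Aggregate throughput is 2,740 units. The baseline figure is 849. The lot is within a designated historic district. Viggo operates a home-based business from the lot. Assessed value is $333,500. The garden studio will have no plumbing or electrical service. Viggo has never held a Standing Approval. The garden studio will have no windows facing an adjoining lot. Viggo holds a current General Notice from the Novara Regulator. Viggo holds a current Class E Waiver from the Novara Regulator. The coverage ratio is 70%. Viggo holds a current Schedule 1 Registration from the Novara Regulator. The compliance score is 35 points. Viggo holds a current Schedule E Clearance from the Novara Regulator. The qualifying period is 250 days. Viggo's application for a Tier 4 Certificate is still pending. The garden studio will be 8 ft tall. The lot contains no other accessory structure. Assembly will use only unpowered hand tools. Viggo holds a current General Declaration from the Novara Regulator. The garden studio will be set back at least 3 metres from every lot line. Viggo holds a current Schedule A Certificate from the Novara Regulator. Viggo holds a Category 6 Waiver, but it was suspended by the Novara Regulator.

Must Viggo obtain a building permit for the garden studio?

Exception (a)'s conditions are all satisfied: a current Class E Waiver is held; a current Schedule 1 Registration is held; assembly uses only hand tools. However, paragraphs (f)–(g) must be considered: (f) operates against (a): the baseline figure is 849, below the 915 limit. (g), which would lift (f), is inapplicable — the compliance score is 35 points, not under 33 points. Exception (a) does not apply.
All of (b)'s requirements are met (the setback is at least 3 m on every side; no windows face an adjoining lot; the lot has no other accessory structure). But applying paragraphs (h)–(o): (h) operates — the lot is in a historic district. (i) is engaged (aggregate throughput is 2,740 units, below the 2,870 units limit), but is displaced by (j): (j) operates against (i): a current General Notice is held. (k) would limit (j) — a current Schedule A Certificate is held — but (l) sets (k) aside: (l) applies — a current General Declaration is held. (m), which would lift (l), is not triggered — assessed value is $333,500, not under $319,500. Exception (b) does not apply.
Exception (c) does not apply: the coverage ratio is 70%, short of 73%.
Exception (d) fails — the General Exemption Letter is not current.
Exception (e): the qualifying period is 250 days, below the 285 days limit; a current Schedule E Clearance is held — every condition holds. However, paragraph (q) must be considered: (q) operates against (e): a home-based business operates on the lot. Exception (e) does not apply.
None of the exceptions is available; § 49 applies in full.

Yes — Viggo must obtain a building permit.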